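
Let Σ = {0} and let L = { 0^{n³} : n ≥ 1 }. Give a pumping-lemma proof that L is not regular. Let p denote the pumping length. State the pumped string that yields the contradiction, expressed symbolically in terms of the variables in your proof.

Assume L is regular. Let p be the pumping length given by the pumping lemma.
Take w = 0^{p³} ∈ L with |w| = p³ ≥ p.
Write w = xyz as guaranteed by the lemma, with |xy| ≤ p and |y| ≥ 1.
Then y = 0^k for some k with 1 ≤ k ≤ p.
Pump with i = 2: xy^2z = 0^{p³+k}. Since 1 ≤ k ≤ p, p³ < p³+k ≤ p³+p < p³+3p²+3p+1 = (p+1)³, so p³+k is not a perfect cube. So xy^2z ∉ L.
This is a contradiction; hence L is not regular.

0^{p³+k}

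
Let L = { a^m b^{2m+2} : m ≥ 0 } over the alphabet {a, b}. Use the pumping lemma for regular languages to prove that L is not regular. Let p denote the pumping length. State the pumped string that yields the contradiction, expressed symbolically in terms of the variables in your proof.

Assume L is regular; let p be its pumping constant.
Let w = a^p b^{2p+2} ∈ L; note |w| = 3p+2 ≥ p.
Write w = xyz as guaranteed by the lemma, with |xy| ≤ p and |y| > 0.
Since the first p symbols of w are all a's and |xy| ≤ p, y lies entirely in the leading a-block: y = a^k for some k with 1 ≤ k ≤ p.
Pump with i = 2: xy^2z = a^{p+k} b^{2p+2}. For this to lie in L we would need 2p+2 = 2(p+k)+2, which forces k = 0. But k ≥ 1, so xy^2z ∉ L.
Contradiction. Therefore L is not regular.

a^{p+k} b^{2p+2}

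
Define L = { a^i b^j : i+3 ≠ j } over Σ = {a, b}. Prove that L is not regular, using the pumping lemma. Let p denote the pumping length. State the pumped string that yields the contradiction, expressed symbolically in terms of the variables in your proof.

Suppose for contradiction that L is regular, and let p be the pumping length.
Choose w = a^p b^{p+p!+3}. Since p ≠ (p+p!+3)-3 = p+p!, w ∈ L; and |w| ≥ p.
Write w = xyz as guaranteed by the lemma, with |xy| ≤ p and |y| > 0.
The first p characters of w are a's, so xy (and hence y) consists only of a's. Write y = a^k, 1 ≤ k ≤ p.
Since 1 ≤ k ≤ p, k divides p!; set t = 1 + p!/k. Then xy^t z has p + (p!/k)·k = p + p! copies of a. Now the a-count is p+p! and (b-count)-3 = (p+p!+3)-3 = p+p!, so i+3 ≠ j fails. So xy^t z = a^{p+p!} b^{p+p!+3} ∉ L.
Contradiction. Therefore L is not regular.

a^{p+p!} b^{p+p!+3}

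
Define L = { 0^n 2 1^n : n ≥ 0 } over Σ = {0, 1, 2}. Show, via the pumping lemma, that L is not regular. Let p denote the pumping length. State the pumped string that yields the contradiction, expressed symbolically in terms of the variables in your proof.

0^{p+k} 2 1^p

Suppose for contradiction that L is regular, and let p be the pumping length.
Take w = 0^p 2 1^p ∈ L with |w| = 2p+1 ≥ p.
By the pumping lemma, w = xyz with |xy| ≤ p and y is nonempty.
Because |xy| ≤ p and w begins with p copies of 0, we have y = 0^k with 1 ≤ k ≤ p.
Pump with i = 2: xy^2z = 0^{p+k} 2 1^p, which would require p+k = p. But k ≥ 1, so xy^2z ∉ L.
Contradiction. Therefore L is not regular.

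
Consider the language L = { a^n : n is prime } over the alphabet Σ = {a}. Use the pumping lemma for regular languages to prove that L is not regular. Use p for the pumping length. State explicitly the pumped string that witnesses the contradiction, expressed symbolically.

a^{q(1+k)}

Assume L is regular. Let p be the pumping length given by the pumping lemma.
Let q be a prime with q ≥ p+2 (infinitely many primes exist), and take w = a^q ∈ L with |w| = q ≥ p.
The pumping lemma gives a decomposition w = xyz where |xy| ≤ p and |y| > 0.
Then y = a^k for some k with 1 ≤ k ≤ p.
Since 1 ≤ k ≤ p, |xz| = q-k. Pump with i = q+1: |xy^{q+1}z| = (q-k)+(q+1)k = q+qk = q(1+k), which is composite (both factors ≥ 2). So xy^{q+1}z = a^{q(1+k)} ∉ L.
Contradiction. Therefore L is not regular.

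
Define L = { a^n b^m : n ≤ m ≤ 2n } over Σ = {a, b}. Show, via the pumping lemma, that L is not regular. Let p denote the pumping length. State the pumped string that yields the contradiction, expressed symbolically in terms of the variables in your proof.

Suppose for contradiction that L is regular, and let p be the pumping length.
Take w = a^p b^p ∈ L (since p ≤ p ≤ 2p), with |w| = 2p ≥ p.
The pumping lemma gives a decomposition w = xyz where |xy| ≤ p and |y| ≥ 1.
Because |xy| ≤ p and w begins with p copies of a, we have y = a^k with 1 ≤ k ≤ p.
Pump with i = 2: xy^2z = a^{p+k} b^p. Now n = p+k > p = m, so the condition n ≤ m fails. Thus xy^2z ∉ L.
Contradiction. Therefore L is not regular.

a^{p+k} b^p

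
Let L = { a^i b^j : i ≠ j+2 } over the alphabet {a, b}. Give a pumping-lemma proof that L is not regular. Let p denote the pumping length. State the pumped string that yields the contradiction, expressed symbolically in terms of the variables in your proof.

Toward a contradiction, assume L is regular with pumping length p.
Choose w = a^p b^{p+p!-2}. Since p ≠ (p+p!-2)+2 = p+p!, w ∈ L; and |w| ≥ p.
Write w = xyz as guaranteed by the lemma, with |xy| ≤ p and |y| ≥ 1.
Because |xy| ≤ p and w begins with p copies of a, we have y = a^k with 1 ≤ k ≤ p.
Since 1 ≤ k ≤ p, k divides p!; set t = 1 + p!/k. Then xy^t z has p + (p!/k)·k = p + p! copies of a. Now the a-count is p+p! and (b-count)+2 = (p+p!-2)+2 = p+p!, so i ≠ j+2 fails. So xy^t z = a^{p+p!} b^{p+p!-2} ∉ L.
Contradiction. Therefore L is not regular.

a^{p+p!} b^{p+p!-2}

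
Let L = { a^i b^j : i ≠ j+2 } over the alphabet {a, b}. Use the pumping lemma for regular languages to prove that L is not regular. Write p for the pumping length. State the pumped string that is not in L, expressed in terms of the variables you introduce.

Toward a contradiction, assume L is regular with pumping length p.
Choose w = a^p b^{p+p!-2}. Since p ≠ (p+p!-2)+2 = p+p!, w ∈ L; and |w| ≥ p.
The pumping lemma gives a decomposition w = xyz where |xy| ≤ p and |y| > 0.
The first p characters of w are a's, so xy (and hence y) consists only of a's. Write y = a^k, 1 ≤ k ≤ p.
Since 1 ≤ k ≤ p, k divides p!; set t = 1 + p!/k. Then xy^t z has p + (p!/k)·k = p + p! copies of a. Now the a-count is p+p! and (b-count)+2 = (p+p!-2)+2 = p+p!, so i ≠ j+2 fails. So xy^t z = a^{p+p!} b^{p+p!-2} ∉ L.
This contradicts the pumping lemma, so L is not regular.

a^{p+p!} b^{p+p!-2}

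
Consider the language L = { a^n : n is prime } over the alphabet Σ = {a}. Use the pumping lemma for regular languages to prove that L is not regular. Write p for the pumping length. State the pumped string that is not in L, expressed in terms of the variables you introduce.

a^{q(1+k)}

Assume L is regular; let p be its pumping constant.
Let q be a prime with q ≥ p+2 (infinitely many primes exist), and take w = a^q ∈ L with |w| = q ≥ p.
Write w = xyz as guaranteed by the lemma, with |xy| ≤ p and |y| > 0.
Then y = a^k for some k with 1 ≤ k ≤ p.
Since 1 ≤ k ≤ p, |xz| = q-k. Pump with i = q+1: |xy^{q+1}z| = (q-k)+(q+1)k = q+qk = q(1+k), which is composite (both factors ≥ 2). So xy^{q+1}z = a^{q(1+k)} ∉ L.
This contradicts the pumping lemma, so L is not regular.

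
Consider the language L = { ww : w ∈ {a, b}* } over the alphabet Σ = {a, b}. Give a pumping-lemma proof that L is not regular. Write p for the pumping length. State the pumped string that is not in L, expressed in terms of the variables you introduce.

a^{p+k} b^p a^p b^p

Toward a contradiction, assume L is regular with pumping length p.
Take w = a^p b^p a^p b^p = uu where u = a^pb^p; then w ∈ L and |w| = 4p ≥ p.
By the pumping lemma, w = xyz with |xy| ≤ p and y is nonempty.
Since the first p symbols of w are all a's and |xy| ≤ p, y lies entirely in the leading a-block: y = a^k for some k with 1 ≤ k ≤ p.
Pump with i = 2: xy^2z = a^{p+k} b^p a^p b^p, of length 4p+k. Suppose this equals vv. The string starts with a and ends with b, so v does too; thus the boundary between the two copies of v is a b→a transition. There is exactly one such transition, at position 2p+k, so |v| = 2p+k and |vv| = 4p+2k ≠ 4p+k since k ≥ 1. So xy^2z ∉ L.
Contradiction. Therefore L is not regular.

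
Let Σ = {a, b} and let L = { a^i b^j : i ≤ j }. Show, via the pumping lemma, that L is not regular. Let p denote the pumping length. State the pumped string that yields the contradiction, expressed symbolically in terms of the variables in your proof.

Assume L is regular; let p be its pumping constant.
Choose w = a^p b^p ∈ L, with |w| = 2p ≥ p.
By the pumping lemma, w = xyz with |xy| ≤ p and |y| > 0.
The first p characters of w are a's, so xy (and hence y) consists only of a's. Write y = a^k, 1 ≤ k ≤ p.
Consider xy^2z = a^{p+k} b^p. Since k ≥ 1, the a-count p+k exceeds the b-count p, so i ≤ j fails; thus xy^2z ∉ L.
This contradicts the pumping lemma, so L is not regular.

a^{p+k} b^p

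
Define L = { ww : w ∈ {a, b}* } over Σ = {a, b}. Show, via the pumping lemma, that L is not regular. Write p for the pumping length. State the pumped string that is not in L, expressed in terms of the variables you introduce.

Assume L is regular. Let p be the pumping length given by the pumping lemma.
Take w = a^p b^p a^p b^p = uu where u = a^pb^p; then w ∈ L and |w| = 4p ≥ p.
Write w = xyz as guaranteed by the lemma, with |xy| ≤ p and |y| > 0.
Because |xy| ≤ p and w begins with p copies of a, we have y = a^k with 1 ≤ k ≤ p.
Pump with i = 2: xy^2z = a^{p+k} b^p a^p b^p, of length 4p+k. Suppose this equals vv. The string starts with a and ends with b, so v does too; thus the boundary between the two copies of v is a b→a transition. There is exactly one such transition, at position 2p+k, so |v| = 2p+k and |vv| = 4p+2k ≠ 4p+k since k ≥ 1. So xy^2z ∉ L.
This contradicts the pumping lemma, so L is not regular.

a^{p+k} b^p a^p b^p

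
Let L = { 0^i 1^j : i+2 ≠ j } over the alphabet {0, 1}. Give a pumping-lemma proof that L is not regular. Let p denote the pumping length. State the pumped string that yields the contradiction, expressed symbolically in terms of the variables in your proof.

Suppose for contradiction that L is regular, and let p be the pumping length.
Choose w = 0^p 1^{p+p!+2}. Since p ≠ (p+p!+2)-2 = p+p!, w ∈ L; and |w| ≥ p.
Write w = xyz as guaranteed by the lemma, with |xy| ≤ p and y is nonempty.
Since the first p symbols of w are all 0's and |xy| ≤ p, y lies entirely in the leading 0-block: y = 0^k for some k with 1 ≤ k ≤ p.
Since 1 ≤ k ≤ p, k divides p!; set t = 1 + p!/k. Then xy^t z has p + (p!/k)·k = p + p! copies of 0. Now the 0-count is p+p! and (1-count)-2 = (p+p!+2)-2 = p+p!, so i+2 ≠ j fails. So xy^t z = 0^{p+p!} 1^{p+p!+2} ∉ L.
This contradicts the pumping lemma, so L is not regular.

0^{p+p!} 1^{p+p!+2}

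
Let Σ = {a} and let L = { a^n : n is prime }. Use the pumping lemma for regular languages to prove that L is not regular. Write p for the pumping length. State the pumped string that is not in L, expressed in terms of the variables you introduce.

a^{q(1+k)}

Suppose for contradiction that L is regular, and let p be the pumping length.
Let q be a prime with q ≥ p+2 (infinitely many primes exist), and take w = a^q ∈ L with |w| = q ≥ p.
Write w = xyz as guaranteed by the lemma, with |xy| ≤ p and |y| ≥ 1.
Then y = a^k for some k with 1 ≤ k ≤ p.
Since 1 ≤ k ≤ p, |xz| = q-k. Pump with i = q+1: |xy^{q+1}z| = (q-k)+(q+1)k = q+qk = q(1+k), which is composite (both factors ≥ 2). So xy^{q+1}z = a^{q(1+k)} ∉ L.
Contradiction. Therefore L is not regular.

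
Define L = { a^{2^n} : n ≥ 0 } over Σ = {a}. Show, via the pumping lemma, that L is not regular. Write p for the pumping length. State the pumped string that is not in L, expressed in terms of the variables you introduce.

Assume L is regular. Let p be the pumping length given by the pumping lemma.
Take w = a^{2^p} ∈ L with |w| = 2^p ≥ p.
By the pumping lemma, w = xyz with |xy| ≤ p and |y| > 0.
Then y = a^k for some k with 1 ≤ k ≤ p.
Pump with i = 2: xy^2z = a^{2^p+k}. Since 1 ≤ k ≤ p < 2^p, we have 2^p < 2^p+k < 2^{p+1}, so 2^p+k is not a power of 2. So xy^2z ∉ L.
Contradiction. Therefore L is not regular.

a^{2^p+k}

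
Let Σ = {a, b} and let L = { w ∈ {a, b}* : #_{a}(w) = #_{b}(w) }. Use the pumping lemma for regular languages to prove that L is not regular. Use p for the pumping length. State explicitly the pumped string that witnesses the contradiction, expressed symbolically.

Suppose for contradiction that L is regular, and let p be the pumping length.
Choose w = a^p b^p ∈ L with |w| = 2p ≥ p.
Write w = xyz as guaranteed by the lemma, with |xy| ≤ p and y is nonempty.
Since the first p symbols of w are all a's and |xy| ≤ p, y lies entirely in the leading a-block: y = a^k for some k with 1 ≤ k ≤ p.
Pump with i = 2: xy^2z = a^{p+k} b^p has p+k occurrences of a but only p of b. Since k ≥ 1 the counts differ, so xy^2z ∉ L.
This is a contradiction; hence L is not regular.

a^{p+k} b^p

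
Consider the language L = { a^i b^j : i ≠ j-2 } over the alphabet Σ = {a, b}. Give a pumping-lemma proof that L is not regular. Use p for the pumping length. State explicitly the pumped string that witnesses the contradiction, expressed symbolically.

Suppose for contradiction that L is regular, and let p be the pumping length.
Choose w = a^p b^{p+p!+2}. Since p ≠ (p+p!+2)-2 = p+p!, w ∈ L; and |w| ≥ p.
By the pumping lemma, w = xyz with |xy| ≤ p and |y| ≥ 1.
Because |xy| ≤ p and w begins with p copies of a, we have y = a^k with 1 ≤ k ≤ p.
Since 1 ≤ k ≤ p, k divides p!; set t = 1 + p!/k. Then xy^t z has p + (p!/k)·k = p + p! copies of a. Now the a-count is p+p! and (b-count)-2 = (p+p!+2)-2 = p+p!, so i ≠ j-2 fails. So xy^t z = a^{p+p!} b^{p+p!+2} ∉ L.
This is a contradiction; hence L is not regular.

a^{p+p!} b^{p+p!+2}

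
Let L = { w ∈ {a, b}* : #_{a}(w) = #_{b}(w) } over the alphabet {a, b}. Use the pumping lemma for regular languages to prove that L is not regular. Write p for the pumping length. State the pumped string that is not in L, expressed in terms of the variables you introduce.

Assume L is regular; let p be its pumping constant.
Choose w = a^p b^p ∈ L with |w| = 2p ≥ p.
The pumping lemma gives a decomposition w = xyz where |xy| ≤ p and |y| ≥ 1.
The first p characters of w are a's, so xy (and hence y) consists only of a's. Write y = a^k, 1 ≤ k ≤ p.
Pump with i = 2: xy^2z = a^{p+k} b^p has p+k occurrences of a but only p of b. Since k ≥ 1 the counts differ, so xy^2z ∉ L.
This is a contradiction; hence L is not regular.

a^{p+k} b^p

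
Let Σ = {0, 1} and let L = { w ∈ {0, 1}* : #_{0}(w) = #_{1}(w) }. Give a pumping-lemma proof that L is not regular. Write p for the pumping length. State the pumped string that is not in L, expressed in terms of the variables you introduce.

Suppose for contradiction that L is regular, and let p be the pumping length.
Choose w = 0^p 1^p ∈ L with |w| = 2p ≥ p.
By the pumping lemma, w = xyz with |xy| ≤ p and y is nonempty.
Because |xy| ≤ p and w begins with p copies of 0, we have y = 0^k with 1 ≤ k ≤ p.
Pump with i = 2: xy^2z = 0^{p+k} 1^p has p+k occurrences of 0 but only p of 1. Since k ≥ 1 the counts differ, so xy^2z ∉ L.
This contradicts the pumping lemma, so L is not regular.

0^{p+k} 1^p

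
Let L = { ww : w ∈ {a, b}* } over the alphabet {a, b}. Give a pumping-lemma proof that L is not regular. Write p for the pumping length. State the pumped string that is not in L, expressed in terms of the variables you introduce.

a^{p+k} b^p a^p b^p

Assume L is regular; let p be its pumping constant.
Take w = a^p b^p a^p b^p = uu where u = a^pb^p; then w ∈ L and |w| = 4p ≥ p.
The pumping lemma gives a decomposition w = xyz where |xy| ≤ p and y is nonempty.
The first p characters of w are a's, so xy (and hence y) consists only of a's. Write y = a^k, 1 ≤ k ≤ p.
Pump with i = 2: xy^2z = a^{p+k} b^p a^p b^p, of length 4p+k. Suppose this equals vv. The string starts with a and ends with b, so v does too; thus the boundary between the two copies of v is a b→a transition. There is exactly one such transition, at position 2p+k, so |v| = 2p+k and |vv| = 4p+2k ≠ 4p+k since k ≥ 1. So xy^2z ∉ L.
Contradiction. Therefore L is not regular.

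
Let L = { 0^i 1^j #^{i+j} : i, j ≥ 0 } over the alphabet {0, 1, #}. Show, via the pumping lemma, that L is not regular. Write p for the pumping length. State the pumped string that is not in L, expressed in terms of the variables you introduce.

Toward a contradiction, assume L is regular with pumping length p.
Take w = 0^p 1^p #^{2p} ∈ L (with i=j=p, i+j=2p), |w| = 4p ≥ p.
Write w = xyz as guaranteed by the lemma, with |xy| ≤ p and |y| > 0.
Since the first p symbols of w are all 0's and |xy| ≤ p, y lies entirely in the leading 0-block: y = 0^k for some k with 1 ≤ k ≤ p.
Consider xy^2z = 0^{p+k} 1^p #^{2p}. Now the 0- and 1-counts sum to 2p+k, but the #-count is 2p ≠ 2p+k. So xy^2z ∉ L.
Contradiction. Therefore L is not regular.

0^{p+k} 1^p #^{2p}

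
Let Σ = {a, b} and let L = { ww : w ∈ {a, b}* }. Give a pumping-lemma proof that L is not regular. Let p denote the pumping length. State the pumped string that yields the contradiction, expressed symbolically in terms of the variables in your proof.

a^{p+k} b^p a^p b^p

Assume L is regular. Let p be the pumping length given by the pumping lemma.
Take w = a^p b^p a^p b^p = uu where u = a^pb^p; then w ∈ L and |w| = 4p ≥ p.
Write w = xyz as guaranteed by the lemma, with |xy| ≤ p and |y| > 0.
The first p characters of w are a's, so xy (and hence y) consists only of a's. Write y = a^k, 1 ≤ k ≤ p.
Pump with i = 2: xy^2z = a^{p+k} b^p a^p b^p, of length 4p+k. Suppose this equals vv. The string starts with a and ends with b, so v does too; thus the boundary between the two copies of v is a b→a transition. There is exactly one such transition, at position 2p+k, so |v| = 2p+k and |vv| = 4p+2k ≠ 4p+k since k ≥ 1. So xy^2z ∉ L.
This contradicts the pumping lemma, so L is not regular.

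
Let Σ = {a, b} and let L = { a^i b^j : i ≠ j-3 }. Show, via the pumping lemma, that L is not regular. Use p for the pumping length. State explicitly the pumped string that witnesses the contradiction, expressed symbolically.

Suppose for contradiction that L is regular, and let p be the pumping length.
Choose w = a^p b^{p+p!+3}. Since p ≠ (p+p!+3)-3 = p+p!, w ∈ L; and |w| ≥ p.
The pumping lemma gives a decomposition w = xyz where |xy| ≤ p and y is nonempty.
Because |xy| ≤ p and w begins with p copies of a, we have y = a^k with 1 ≤ k ≤ p.
Since 1 ≤ k ≤ p, k divides p!; set t = 1 + p!/k. Then xy^t z has p + (p!/k)·k = p + p! copies of a. Now the a-count is p+p! and (b-count)-3 = (p+p!+3)-3 = p+p!, so i ≠ j-3 fails. So xy^t z = a^{p+p!} b^{p+p!+3} ∉ L.
This contradicts the pumping lemma, so L is not regular.

a^{p+p!} b^{p+p!+3}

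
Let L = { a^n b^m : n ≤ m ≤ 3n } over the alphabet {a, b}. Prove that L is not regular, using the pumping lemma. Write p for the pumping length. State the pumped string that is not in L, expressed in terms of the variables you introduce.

a^{p+k} b^p

Suppose for contradiction that L is regular, and let p be the pumping length.
Take w = a^p b^p ∈ L (since p ≤ p ≤ 3p), with |w| = 2p ≥ p.
The pumping lemma gives a decomposition w = xyz where |xy| ≤ p and |y| ≥ 1.
Since the first p symbols of w are all a's and |xy| ≤ p, y lies entirely in the leading a-block: y = a^k for some k with 1 ≤ k ≤ p.
Pump with i = 2: xy^2z = a^{p+k} b^p. Now n = p+k > p = m, so the condition n ≤ m fails. Thus xy^2z ∉ L.
Contradiction. Therefore L is not regular.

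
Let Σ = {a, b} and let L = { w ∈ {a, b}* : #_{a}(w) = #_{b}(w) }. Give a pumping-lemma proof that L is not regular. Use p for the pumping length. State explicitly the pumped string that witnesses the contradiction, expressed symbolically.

a^{p+k} b^p

Assume L is regular; let p be its pumping constant.
Choose w = a^p b^p ∈ L with |w| = 2p ≥ p.
The pumping lemma gives a decomposition w = xyz where |xy| ≤ p and |y| ≥ 1.
Since the first p symbols of w are all a's and |xy| ≤ p, y lies entirely in the leading a-block: y = a^k for some k with 1 ≤ k ≤ p.
Pump with i = 2: xy^2z = a^{p+k} b^p has p+k occurrences of a but only p of b. Since k ≥ 1 the counts differ, so xy^2z ∉ L.
Contradiction. Therefore L is not regular.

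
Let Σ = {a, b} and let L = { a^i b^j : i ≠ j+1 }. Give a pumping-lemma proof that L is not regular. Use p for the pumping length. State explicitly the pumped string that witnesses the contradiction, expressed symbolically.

Assume L is regular. Let p be the pumping length given by the pumping lemma.
Choose w = a^p b^{p+p!-1}. Since p ≠ (p+p!-1)+1 = p+p!, w ∈ L; and |w| ≥ p.
By the pumping lemma, w = xyz with |xy| ≤ p and |y| > 0.
Since the first p symbols of w are all a's and |xy| ≤ p, y lies entirely in the leading a-block: y = a^k for some k with 1 ≤ k ≤ p.
Since 1 ≤ k ≤ p, k divides p!; set t = 1 + p!/k. Then xy^t z has p + (p!/k)·k = p + p! copies of a. Now the a-count is p+p! and (b-count)+1 = (p+p!-1)+1 = p+p!, so i ≠ j+1 fails. So xy^t z = a^{p+p!} b^{p+p!-1} ∉ L.
This is a contradiction; hence L is not regular.

a^{p+p!} b^{p+p!-1}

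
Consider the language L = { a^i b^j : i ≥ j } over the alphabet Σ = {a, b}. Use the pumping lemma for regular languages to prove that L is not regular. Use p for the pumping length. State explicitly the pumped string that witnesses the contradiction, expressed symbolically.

Assume L is regular. Let p be the pumping length given by the pumping lemma.
Choose w = a^p b^p ∈ L, with |w| = 2p ≥ p.
Write w = xyz as guaranteed by the lemma, with |xy| ≤ p and |y| > 0.
Since the first p symbols of w are all a's and |xy| ≤ p, y lies entirely in the leading a-block: y = a^k for some k with 1 ≤ k ≤ p.
Consider xy^0z = xz = a^{p-k} b^p. Since k ≥ 1, the a-count p-k is less than p, so i ≥ j fails; thus xz ∉ L.
This contradicts the pumping lemma, so L is not regular.

a^{p-k} b^p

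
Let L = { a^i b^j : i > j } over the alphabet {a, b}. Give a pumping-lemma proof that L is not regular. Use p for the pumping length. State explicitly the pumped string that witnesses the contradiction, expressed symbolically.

Assume L is regular; let p be its pumping constant.
Choose w = a^{p+1} b^p ∈ L, with |w| = 2p+1 ≥ p.
The pumping lemma gives a decomposition w = xyz where |xy| ≤ p and |y| > 0.
Since the first p symbols of w are all a's and |xy| ≤ p, y lies entirely in the leading a-block: y = a^k for some k with 1 ≤ k ≤ p.
Consider xy^0z = xz = a^{p+1-k} b^p. Since k ≥ 1, the a-count p+1-k is at most p, so i > j fails; thus xz ∉ L.
This contradicts the pumping lemma, so L is not regular.

a^{p+1-k} b^p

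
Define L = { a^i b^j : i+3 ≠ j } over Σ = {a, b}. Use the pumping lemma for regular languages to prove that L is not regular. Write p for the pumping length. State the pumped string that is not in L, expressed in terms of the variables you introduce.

a^{p+p!} b^{p+p!+3}

Toward a contradiction, assume L is regular with pumping length p.
Choose w = a^p b^{p+p!+3}. Since p ≠ (p+p!+3)-3 = p+p!, w ∈ L; and |w| ≥ p.
By the pumping lemma, w = xyz with |xy| ≤ p and |y| ≥ 1.
The first p characters of w are a's, so xy (and hence y) consists only of a's. Write y = a^k, 1 ≤ k ≤ p.
Since 1 ≤ k ≤ p, k divides p!; set t = 1 + p!/k. Then xy^t z has p + (p!/k)·k = p + p! copies of a. Now the a-count is p+p! and (b-count)-3 = (p+p!+3)-3 = p+p!, so i+3 ≠ j fails. So xy^t z = a^{p+p!} b^{p+p!+3} ∉ L.
This contradicts the pumping lemma, so L is not regular.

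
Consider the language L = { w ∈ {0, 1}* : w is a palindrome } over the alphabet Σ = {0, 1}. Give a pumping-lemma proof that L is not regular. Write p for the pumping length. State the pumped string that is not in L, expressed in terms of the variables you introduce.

Toward a contradiction, assume L is regular with pumping length p.
Take w = 0^p 1 0^p, a palindrome of length 2p+1 ≥ p.
By the pumping lemma, w = xyz with |xy| ≤ p and |y| > 0.
Since the first p symbols of w are all 0's and |xy| ≤ p, y lies entirely in the leading 0-block: y = 0^k for some k with 1 ≤ k ≤ p.
Pump with i = 2: xy^2z = 0^{p+k} 1 0^p. Its reverse is 0^p 1 0^{p+k}, which differs from xy^2z since k ≥ 1. So xy^2z is not a palindrome and xy^2z ∉ L.
Contradiction. Therefore L is not regular.

0^{p+k} 1 0^p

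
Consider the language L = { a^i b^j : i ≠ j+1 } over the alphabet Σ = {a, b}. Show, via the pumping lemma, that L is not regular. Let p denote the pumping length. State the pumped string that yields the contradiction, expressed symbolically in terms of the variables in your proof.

Toward a contradiction, assume L is regular with pumping length p.
Choose w = a^p b^{p+p!-1}. Since p ≠ (p+p!-1)+1 = p+p!, w ∈ L; and |w| ≥ p.
Write w = xyz as guaranteed by the lemma, with |xy| ≤ p and |y| > 0.
Because |xy| ≤ p and w begins with p copies of a, we have y = a^k with 1 ≤ k ≤ p.
Since 1 ≤ k ≤ p, k divides p!; set t = 1 + p!/k. Then xy^t z has p + (p!/k)·k = p + p! copies of a. Now the a-count is p+p! and (b-count)+1 = (p+p!-1)+1 = p+p!, so i ≠ j+1 fails. So xy^t z = a^{p+p!} b^{p+p!-1} ∉ L.
This contradicts the pumping lemma, so L is not regular.

a^{p+p!} b^{p+p!-1}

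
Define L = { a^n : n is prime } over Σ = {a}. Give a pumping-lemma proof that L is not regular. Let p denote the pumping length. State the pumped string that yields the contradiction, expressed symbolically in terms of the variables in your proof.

Suppose for contradiction that L is regular, and let p be the pumping length.
Let q be a prime with q ≥ p+2 (infinitely many primes exist), and take w = a^q ∈ L with |w| = q ≥ p.
Write w = xyz as guaranteed by the lemma, with |xy| ≤ p and |y| ≥ 1.
Then y = a^k for some k with 1 ≤ k ≤ p.
Since 1 ≤ k ≤ p, |xz| = q-k. Pump with i = q+1: |xy^{q+1}z| = (q-k)+(q+1)k = q+qk = q(1+k), which is composite (both factors ≥ 2). So xy^{q+1}z = a^{q(1+k)} ∉ L.
This contradicts the pumping lemma, so L is not regular.

a^{q(1+k)}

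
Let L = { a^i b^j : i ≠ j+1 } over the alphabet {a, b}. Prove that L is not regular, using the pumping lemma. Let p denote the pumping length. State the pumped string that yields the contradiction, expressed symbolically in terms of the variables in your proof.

a^{p+p!} b^{p+p!-1}

Suppose for contradiction that L is regular, and let p be the pumping length.
Choose w = a^p b^{p+p!-1}. Since p ≠ (p+p!-1)+1 = p+p!, w ∈ L; and |w| ≥ p.
The pumping lemma gives a decomposition w = xyz where |xy| ≤ p and |y| ≥ 1.
The first p characters of w are a's, so xy (and hence y) consists only of a's. Write y = a^k, 1 ≤ k ≤ p.
Since 1 ≤ k ≤ p, k divides p!; set t = 1 + p!/k. Then xy^t z has p + (p!/k)·k = p + p! copies of a. Now the a-count is p+p! and (b-count)+1 = (p+p!-1)+1 = p+p!, so i ≠ j+1 fails. So xy^t z = a^{p+p!} b^{p+p!-1} ∉ L.
This contradicts the pumping lemma, so L is not regular.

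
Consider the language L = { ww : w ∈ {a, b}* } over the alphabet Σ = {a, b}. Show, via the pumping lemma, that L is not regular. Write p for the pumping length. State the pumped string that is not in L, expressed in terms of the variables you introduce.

Assume L is regular; let p be its pumping constant.
Take w = a^p b^p a^p b^p = uu where u = a^pb^p; then w ∈ L and |w| = 4p ≥ p.
By the pumping lemma, w = xyz with |xy| ≤ p and y is nonempty.
The first p characters of w are a's, so xy (and hence y) consists only of a's. Write y = a^k, 1 ≤ k ≤ p.
Pump with i = 2: xy^2z = a^{p+k} b^p a^p b^p, of length 4p+k. Suppose this equals vv. The string starts with a and ends with b, so v does too; thus the boundary between the two copies of v is a b→a transition. There is exactly one such transition, at position 2p+k, so |v| = 2p+k and |vv| = 4p+2k ≠ 4p+k since k ≥ 1. So xy^2z ∉ L.
Contradiction. Therefore L is not regular.

a^{p+k} b^p a^p b^p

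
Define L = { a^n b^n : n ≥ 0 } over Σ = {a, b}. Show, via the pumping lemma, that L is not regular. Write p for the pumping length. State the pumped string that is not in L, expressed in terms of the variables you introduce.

Assume L is regular. Let p be the pumping length given by the pumping lemma.
Choose w = a^p b^p, which is in L with |w| = 2p ≥ p.
By the pumping lemma, w = xyz with |xy| ≤ p and |y| ≥ 1.
Because |xy| ≤ p and w begins with p copies of a, we have y = a^k with 1 ≤ k ≤ p.
Pump with i = 2: xy^2z = a^{p+k} b^p. For this to lie in L we would need p = p+k, which forces k = 0. But k ≥ 1, so xy^2z ∉ L.
This is a contradiction; hence L is not regular.

a^{p+k} b^p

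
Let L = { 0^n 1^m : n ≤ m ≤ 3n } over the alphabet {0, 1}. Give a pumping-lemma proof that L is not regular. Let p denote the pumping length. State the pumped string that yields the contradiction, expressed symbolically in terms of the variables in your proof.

0^{p+k} 1^p

Toward a contradiction, assume L is regular with pumping length p.
Take w = 0^p 1^p ∈ L (since p ≤ p ≤ 3p), with |w| = 2p ≥ p.
Write w = xyz as guaranteed by the lemma, with |xy| ≤ p and |y| ≥ 1.
The first p characters of w are 0's, so xy (and hence y) consists only of 0's. Write y = 0^k, 1 ≤ k ≤ p.
Pump with i = 2: xy^2z = 0^{p+k} 1^p. Now n = p+k > p = m, so the condition n ≤ m fails. Thus xy^2z ∉ L.
This is a contradiction; hence L is not regular.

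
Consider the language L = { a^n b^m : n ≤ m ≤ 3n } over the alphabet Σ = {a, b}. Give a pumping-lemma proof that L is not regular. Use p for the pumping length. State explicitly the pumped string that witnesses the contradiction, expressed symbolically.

Toward a contradiction, assume L is regular with pumping length p.
Take w = a^p b^p ∈ L (since p ≤ p ≤ 3p), with |w| = 2p ≥ p.
By the pumping lemma, w = xyz with |xy| ≤ p and y is nonempty.
Since the first p symbols of w are all a's and |xy| ≤ p, y lies entirely in the leading a-block: y = a^k for some k with 1 ≤ k ≤ p.
Pump with i = 2: xy^2z = a^{p+k} b^p. Now n = p+k > p = m, so the condition n ≤ m fails. Thus xy^2z ∉ L.
This contradicts the pumping lemma, so L is not regular.

a^{p+k} b^p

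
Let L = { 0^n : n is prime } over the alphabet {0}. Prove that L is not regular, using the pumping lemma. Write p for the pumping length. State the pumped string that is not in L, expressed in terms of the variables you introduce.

0^{q(1+k)}

Toward a contradiction, assume L is regular with pumping length p.
Let q be a prime with q ≥ p+2 (infinitely many primes exist), and take w = 0^q ∈ L with |w| = q ≥ p.
By the pumping lemma, w = xyz with |xy| ≤ p and |y| > 0.
Then y = 0^k for some k with 1 ≤ k ≤ p.
Since 1 ≤ k ≤ p, |xz| = q-k. Pump with i = q+1: |xy^{q+1}z| = (q-k)+(q+1)k = q+qk = q(1+k), which is composite (both factors ≥ 2). So xy^{q+1}z = 0^{q(1+k)} ∉ L.
Contradiction. Therefore L is not regular.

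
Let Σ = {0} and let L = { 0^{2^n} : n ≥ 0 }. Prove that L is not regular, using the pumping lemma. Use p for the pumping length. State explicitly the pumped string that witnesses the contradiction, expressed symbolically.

0^{2^p+k}

Assume L is regular; let p be its pumping constant.
Take w = 0^{2^p} ∈ L with |w| = 2^p ≥ p.
Write w = xyz as guaranteed by the lemma, with |xy| ≤ p and y is nonempty.
Then y = 0^k for some k with 1 ≤ k ≤ p.
Pump with i = 2: xy^2z = 0^{2^p+k}. Since 1 ≤ k ≤ p < 2^p, we have 2^p < 2^p+k < 2^{p+1}, so 2^p+k is not a power of 2. So xy^2z ∉ L.
This contradicts the pumping lemma, so L is not regular.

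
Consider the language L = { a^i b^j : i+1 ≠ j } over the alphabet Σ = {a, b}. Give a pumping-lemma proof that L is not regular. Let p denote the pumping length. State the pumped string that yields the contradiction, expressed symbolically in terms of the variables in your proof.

Assume L is regular; let p be its pumping constant.
Choose w = a^p b^{p+p!+1}. Since p ≠ (p+p!+1)-1 = p+p!, w ∈ L; and |w| ≥ p.
By the pumping lemma, w = xyz with |xy| ≤ p and |y| > 0.
Because |xy| ≤ p and w begins with p copies of a, we have y = a^k with 1 ≤ k ≤ p.
Since 1 ≤ k ≤ p, k divides p!; set t = 1 + p!/k. Then xy^t z has p + (p!/k)·k = p + p! copies of a. Now the a-count is p+p! and (b-count)-1 = (p+p!+1)-1 = p+p!, so i+1 ≠ j fails. So xy^t z = a^{p+p!} b^{p+p!+1} ∉ L.
Contradiction. Therefore L is not regular.

a^{p+p!} b^{p+p!+1}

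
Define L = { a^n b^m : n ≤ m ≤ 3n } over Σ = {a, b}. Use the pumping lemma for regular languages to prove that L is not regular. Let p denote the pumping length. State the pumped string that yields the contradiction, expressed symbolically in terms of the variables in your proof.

a^{p+k} b^p

Assume L is regular. Let p be the pumping length given by the pumping lemma.
Take w = a^p b^p ∈ L (since p ≤ p ≤ 3p), with |w| = 2p ≥ p.
By the pumping lemma, w = xyz with |xy| ≤ p and y is nonempty.
Since the first p symbols of w are all a's and |xy| ≤ p, y lies entirely in the leading a-block: y = a^k for some k with 1 ≤ k ≤ p.
Pump with i = 2: xy^2z = a^{p+k} b^p. Now n = p+k > p = m, so the condition n ≤ m fails. Thus xy^2z ∉ L.
Contradiction. Therefore L is not regular.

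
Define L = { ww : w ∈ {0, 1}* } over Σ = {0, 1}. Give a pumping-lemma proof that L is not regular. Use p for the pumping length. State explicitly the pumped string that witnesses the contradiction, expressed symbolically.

Assume L is regular; let p be its pumping constant.
Take w = 0^p 1^p 0^p 1^p = uu where u = 0^p1^p; then w ∈ L and |w| = 4p ≥ p.
The pumping lemma gives a decomposition w = xyz where |xy| ≤ p and |y| ≥ 1.
Since the first p symbols of w are all 0's and |xy| ≤ p, y lies entirely in the leading 0-block: y = 0^k for some k with 1 ≤ k ≤ p.
Pump with i = 2: xy^2z = 0^{p+k} 1^p 0^p 1^p, of length 4p+k. Suppose this equals vv. The string starts with 0 and ends with 1, so v does too; thus the boundary between the two copies of v is a 1→0 transition. There is exactly one such transition, at position 2p+k, so |v| = 2p+k and |vv| = 4p+2k ≠ 4p+k since k ≥ 1. So xy^2z ∉ L.
Contradiction. Therefore L is not regular.

0^{p+k} 1^p 0^p 1^p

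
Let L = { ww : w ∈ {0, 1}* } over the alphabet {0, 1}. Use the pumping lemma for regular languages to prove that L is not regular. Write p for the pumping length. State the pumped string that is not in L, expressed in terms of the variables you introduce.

Assume L is regular. Let p be the pumping length given by the pumping lemma.
Take w = 0^p 1^p 0^p 1^p = uu where u = 0^p1^p; then w ∈ L and |w| = 4p ≥ p.
Write w = xyz as guaranteed by the lemma, with |xy| ≤ p and y is nonempty.
The first p characters of w are 0's, so xy (and hence y) consists only of 0's. Write y = 0^k, 1 ≤ k ≤ p.
Pump with i = 2: xy^2z = 0^{p+k} 1^p 0^p 1^p, of length 4p+k. Suppose this equals vv. The string starts with 0 and ends with 1, so v does too; thus the boundary between the two copies of v is a 1→0 transition. There is exactly one such transition, at position 2p+k, so |v| = 2p+k and |vv| = 4p+2k ≠ 4p+k since k ≥ 1. So xy^2z ∉ L.
Contradiction. Therefore L is not regular.

0^{p+k} 1^p 0^p 1^p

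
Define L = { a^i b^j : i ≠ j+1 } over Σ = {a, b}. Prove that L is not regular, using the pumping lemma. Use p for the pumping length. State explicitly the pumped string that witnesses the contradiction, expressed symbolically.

Assume L is regular. Let p be the pumping length given by the pumping lemma.
Choose w = a^p b^{p+p!-1}. Since p ≠ (p+p!-1)+1 = p+p!, w ∈ L; and |w| ≥ p.
By the pumping lemma, w = xyz with |xy| ≤ p and y is nonempty.
Because |xy| ≤ p and w begins with p copies of a, we have y = a^k with 1 ≤ k ≤ p.
Since 1 ≤ k ≤ p, k divides p!; set t = 1 + p!/k. Then xy^t z has p + (p!/k)·k = p + p! copies of a. Now the a-count is p+p! and (b-count)+1 = (p+p!-1)+1 = p+p!, so i ≠ j+1 fails. So xy^t z = a^{p+p!} b^{p+p!-1} ∉ L.
This contradicts the pumping lemma, so L is not regular.

a^{p+p!} b^{p+p!-1}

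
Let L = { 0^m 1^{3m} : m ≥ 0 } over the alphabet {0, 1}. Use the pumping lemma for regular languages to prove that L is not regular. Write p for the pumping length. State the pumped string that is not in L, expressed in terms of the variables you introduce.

Assume L is regular; let p be its pumping constant.
Choose w = 0^p 1^{3p}, which is in L with |w| = 4p ≥ p.
By the pumping lemma, w = xyz with |xy| ≤ p and |y| > 0.
Since the first p symbols of w are all 0's and |xy| ≤ p, y lies entirely in the leading 0-block: y = 0^k for some k with 1 ≤ k ≤ p.
Pump with i = 2: xy^2z = 0^{p+k} 1^{3p}. For this to lie in L we would need 3p = 3(p+k), which forces k = 0. But k ≥ 1, so xy^2z ∉ L.
Contradiction. Therefore L is not regular.

0^{p+k} 1^{3p}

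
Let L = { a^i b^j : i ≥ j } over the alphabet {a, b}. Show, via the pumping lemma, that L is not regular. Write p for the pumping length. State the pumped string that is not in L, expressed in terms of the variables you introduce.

Assume L is regular. Let p be the pumping length given by the pumping lemma.
Choose w = a^p b^p ∈ L, with |w| = 2p ≥ p.
By the pumping lemma, w = xyz with |xy| ≤ p and |y| ≥ 1.
Since the first p symbols of w are all a's and |xy| ≤ p, y lies entirely in the leading a-block: y = a^k for some k with 1 ≤ k ≤ p.
Consider xy^0z = xz = a^{p-k} b^p. Since k ≥ 1, the a-count p-k is less than p, so i ≥ j fails; thus xz ∉ L.
Contradiction. Therefore L is not regular.

a^{p-k} b^p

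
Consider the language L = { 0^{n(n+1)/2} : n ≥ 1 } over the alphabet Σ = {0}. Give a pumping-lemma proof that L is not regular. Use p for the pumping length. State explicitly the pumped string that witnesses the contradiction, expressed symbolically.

Toward a contradiction, assume L is regular with pumping length p.
Take w = 0^{p(p+1)/2} ∈ L with |w| = p(p+1)/2 ≥ p.
By the pumping lemma, w = xyz with |xy| ≤ p and |y| > 0.
Then y = 0^k for some k with 1 ≤ k ≤ p.
Pump with i = 2: xy^2z = 0^{p(p+1)/2+k}. Since 1 ≤ k ≤ p, p(p+1)/2 < p(p+1)/2+k ≤ p(p+1)/2+p < (p+1)(p+2)/2, so p(p+1)/2+k is strictly between consecutive triangular numbers. So xy^2z ∉ L.
This contradicts the pumping lemma, so L is not regular.

0^{p(p+1)/2+k}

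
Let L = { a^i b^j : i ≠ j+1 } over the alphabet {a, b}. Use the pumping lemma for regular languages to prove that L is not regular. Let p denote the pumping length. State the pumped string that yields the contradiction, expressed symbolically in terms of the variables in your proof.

a^{p+p!} b^{p+p!-1}

Toward a contradiction, assume L is regular with pumping length p.
Choose w = a^p b^{p+p!-1}. Since p ≠ (p+p!-1)+1 = p+p!, w ∈ L; and |w| ≥ p.
Write w = xyz as guaranteed by the lemma, with |xy| ≤ p and |y| > 0.
Because |xy| ≤ p and w begins with p copies of a, we have y = a^k with 1 ≤ k ≤ p.
Since 1 ≤ k ≤ p, k divides p!; set t = 1 + p!/k. Then xy^t z has p + (p!/k)·k = p + p! copies of a. Now the a-count is p+p! and (b-count)+1 = (p+p!-1)+1 = p+p!, so i ≠ j+1 fails. So xy^t z = a^{p+p!} b^{p+p!-1} ∉ L.
This is a contradiction; hence L is not regular.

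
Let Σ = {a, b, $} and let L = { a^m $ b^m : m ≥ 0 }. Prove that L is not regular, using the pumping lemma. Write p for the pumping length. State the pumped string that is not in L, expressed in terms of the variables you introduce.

a^{p+k} $ b^p

Suppose for contradiction that L is regular, and let p be the pumping length.
Take w = a^p $ b^p ∈ L with |w| = 2p+1 ≥ p.
Write w = xyz as guaranteed by the lemma, with |xy| ≤ p and |y| > 0.
The first p characters of w are a's, so xy (and hence y) consists only of a's. Write y = a^k, 1 ≤ k ≤ p.
Pump with i = 2: xy^2z = a^{p+k} $ b^p, which would require p+k = p. But k ≥ 1, so xy^2z ∉ L.
This contradicts the pumping lemma, so L is not regular.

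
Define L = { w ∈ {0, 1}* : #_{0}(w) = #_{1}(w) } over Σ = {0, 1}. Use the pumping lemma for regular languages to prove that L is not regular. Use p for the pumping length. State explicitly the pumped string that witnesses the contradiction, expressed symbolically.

0^{p+k} 1^p

Suppose for contradiction that L is regular, and let p be the pumping length.
Choose w = 0^p 1^p ∈ L with |w| = 2p ≥ p.
Write w = xyz as guaranteed by the lemma, with |xy| ≤ p and y is nonempty.
The first p characters of w are 0's, so xy (and hence y) consists only of 0's. Write y = 0^k, 1 ≤ k ≤ p.
Pump with i = 2: xy^2z = 0^{p+k} 1^p has p+k occurrences of 0 but only p of 1. Since k ≥ 1 the counts differ, so xy^2z ∉ L.
This is a contradiction; hence L is not regular.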